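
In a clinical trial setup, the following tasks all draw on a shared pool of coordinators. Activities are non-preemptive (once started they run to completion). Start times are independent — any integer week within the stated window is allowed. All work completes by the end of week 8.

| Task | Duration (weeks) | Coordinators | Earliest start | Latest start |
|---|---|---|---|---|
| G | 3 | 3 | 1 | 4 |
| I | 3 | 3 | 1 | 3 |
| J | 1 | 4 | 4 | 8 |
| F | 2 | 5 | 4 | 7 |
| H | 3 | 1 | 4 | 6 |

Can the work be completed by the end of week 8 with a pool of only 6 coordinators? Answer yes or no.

yes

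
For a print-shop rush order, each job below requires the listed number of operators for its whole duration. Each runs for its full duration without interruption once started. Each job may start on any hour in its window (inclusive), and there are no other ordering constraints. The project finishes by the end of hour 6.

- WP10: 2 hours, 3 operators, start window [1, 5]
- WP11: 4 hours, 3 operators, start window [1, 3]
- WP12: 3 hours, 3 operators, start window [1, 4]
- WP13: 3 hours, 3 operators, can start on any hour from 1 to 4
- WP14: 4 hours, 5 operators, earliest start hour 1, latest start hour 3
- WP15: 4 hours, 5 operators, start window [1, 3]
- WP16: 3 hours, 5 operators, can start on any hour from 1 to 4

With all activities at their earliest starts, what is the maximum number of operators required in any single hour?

Early-start schedule: WP10@1, WP11@1, WP12@1, WP13@1, WP14@1, WP15@1, WP16@1.
Load per hour: hour 1: 27, hour 2: 27, hour 3: 24, hour 4: 13, hour 5: 0, hour 6: 0.
Peak is 27.

27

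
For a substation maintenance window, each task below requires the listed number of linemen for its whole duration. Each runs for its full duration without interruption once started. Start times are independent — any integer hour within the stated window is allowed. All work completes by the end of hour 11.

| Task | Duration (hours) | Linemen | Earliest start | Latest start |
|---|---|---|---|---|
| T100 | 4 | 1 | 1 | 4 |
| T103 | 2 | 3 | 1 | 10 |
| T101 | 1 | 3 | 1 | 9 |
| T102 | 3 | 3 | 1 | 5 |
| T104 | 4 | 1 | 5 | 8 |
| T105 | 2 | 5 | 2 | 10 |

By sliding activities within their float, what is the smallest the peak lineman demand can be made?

Early-start (T100@1, T103@1, T101@1, T102@1, T104@5, T105@2) gives peak 12: h1:10  h2:12  h3:9  h4:1  h5:1  h6:1  h7:1  h8:1  h9:0  h10:0  h11:0.
Shift T101→3, T102→4, T105→9.
Schedule T100@1, T103@1, T101@3, T102@4, T104@5, T105@9: h1:4  h2:4  h3:4  h4:4  h5:4  h6:4  h7:1  h8:1  h9:5  h10:5  h11:0 — peak 5.

5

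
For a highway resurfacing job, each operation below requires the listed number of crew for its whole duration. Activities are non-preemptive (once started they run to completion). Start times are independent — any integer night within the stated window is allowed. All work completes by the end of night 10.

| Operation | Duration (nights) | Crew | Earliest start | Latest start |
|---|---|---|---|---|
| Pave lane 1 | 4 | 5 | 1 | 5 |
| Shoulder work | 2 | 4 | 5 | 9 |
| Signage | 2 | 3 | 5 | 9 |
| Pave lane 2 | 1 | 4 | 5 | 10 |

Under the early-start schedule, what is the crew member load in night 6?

At early start, night 6 has: Shoulder work, Signage.
Demand: 4 + 3 = 7.

7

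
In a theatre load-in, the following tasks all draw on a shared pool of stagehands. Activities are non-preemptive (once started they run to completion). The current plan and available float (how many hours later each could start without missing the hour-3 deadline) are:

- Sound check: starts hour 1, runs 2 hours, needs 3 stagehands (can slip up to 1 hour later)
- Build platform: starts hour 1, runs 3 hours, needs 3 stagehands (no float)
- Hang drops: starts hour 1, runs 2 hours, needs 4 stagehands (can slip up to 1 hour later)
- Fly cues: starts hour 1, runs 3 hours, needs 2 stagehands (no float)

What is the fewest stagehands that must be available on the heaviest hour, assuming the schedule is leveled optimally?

Schedule Sound check@1, Build platform@1, Hang drops@1, Fly cues@1: h1:12  h2:12  h3:5 — peak 12.
No arrangement of the 4 feasible schedules does better.

12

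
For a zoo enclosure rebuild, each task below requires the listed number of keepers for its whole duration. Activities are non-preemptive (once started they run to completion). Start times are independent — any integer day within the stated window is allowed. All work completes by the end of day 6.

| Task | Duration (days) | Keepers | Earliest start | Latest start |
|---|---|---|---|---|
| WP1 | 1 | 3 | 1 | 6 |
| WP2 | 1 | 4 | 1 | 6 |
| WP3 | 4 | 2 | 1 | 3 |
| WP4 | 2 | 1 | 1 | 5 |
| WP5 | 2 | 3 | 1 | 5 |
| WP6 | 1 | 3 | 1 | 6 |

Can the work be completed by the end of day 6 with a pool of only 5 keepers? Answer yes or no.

Schedule WP1@1, WP2@2, WP3@3, WP4@1, WP5@3, WP6@5: d1:4  d2:5  d3:5  d4:5  d5:5  d6:2 — peak 5 ≤ 5.

yes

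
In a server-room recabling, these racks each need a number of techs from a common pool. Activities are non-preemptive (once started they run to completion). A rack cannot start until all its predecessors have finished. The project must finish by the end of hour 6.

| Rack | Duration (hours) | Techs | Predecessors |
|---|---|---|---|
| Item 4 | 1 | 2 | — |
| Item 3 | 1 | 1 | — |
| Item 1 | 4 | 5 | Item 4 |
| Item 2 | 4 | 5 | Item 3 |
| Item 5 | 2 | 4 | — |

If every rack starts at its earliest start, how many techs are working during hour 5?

10

At early start, hour 5 has: Item 1, Item 2.
Demand: 5 + 5 = 10.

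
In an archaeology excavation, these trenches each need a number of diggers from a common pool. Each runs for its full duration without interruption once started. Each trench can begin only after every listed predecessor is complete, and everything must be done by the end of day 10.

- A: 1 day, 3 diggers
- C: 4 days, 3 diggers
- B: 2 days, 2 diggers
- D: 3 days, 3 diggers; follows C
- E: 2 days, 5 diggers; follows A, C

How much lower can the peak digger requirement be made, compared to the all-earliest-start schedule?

Early-start peak: d1:8  d2:5  d3:3  d4:3  d5:8  d6:8  d7:3  d8:0  d9:0  d10:0 ⇒ 8.
Leveled (A@1, C@2, B@1, D@6, E@9): d1:5  d2:5  d3:3  d4:3  d5:3  d6:3  d7:3  d8:3  d9:5  d10:5 ⇒ 5.
Reduction 8 − 5 = 3.

3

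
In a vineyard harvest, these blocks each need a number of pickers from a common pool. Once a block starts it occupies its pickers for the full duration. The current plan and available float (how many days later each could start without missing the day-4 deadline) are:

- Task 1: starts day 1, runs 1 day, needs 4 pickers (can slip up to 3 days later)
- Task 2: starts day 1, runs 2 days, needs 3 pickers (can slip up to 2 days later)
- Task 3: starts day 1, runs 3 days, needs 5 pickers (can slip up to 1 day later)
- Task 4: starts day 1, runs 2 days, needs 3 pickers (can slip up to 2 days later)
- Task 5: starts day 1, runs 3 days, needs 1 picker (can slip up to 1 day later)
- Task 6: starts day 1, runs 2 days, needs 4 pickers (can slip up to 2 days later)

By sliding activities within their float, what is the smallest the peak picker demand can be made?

12

Early-start (Task 1@1, Task 2@1, Task 3@1, Task 4@1, Task 5@1, Task 6@1) gives peak 20: d1:20  d2:16  d3:6  d4:0.
Shift Task 3→2, Task 6→3.
Schedule Task 1@1, Task 2@1, Task 3@2, Task 4@1, Task 5@1, Task 6@3: d1:11  d2:12  d3:10  d4:9 — peak 12.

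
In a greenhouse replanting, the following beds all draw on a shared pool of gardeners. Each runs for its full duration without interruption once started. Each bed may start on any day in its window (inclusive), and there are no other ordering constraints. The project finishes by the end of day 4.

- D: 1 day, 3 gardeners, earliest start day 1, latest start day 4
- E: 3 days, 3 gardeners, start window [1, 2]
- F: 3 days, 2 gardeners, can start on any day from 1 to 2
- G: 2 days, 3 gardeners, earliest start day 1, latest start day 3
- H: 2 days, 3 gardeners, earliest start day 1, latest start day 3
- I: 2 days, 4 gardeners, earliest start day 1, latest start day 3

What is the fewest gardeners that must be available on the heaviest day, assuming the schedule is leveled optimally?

11

Early-start (D@1, E@1, F@1, G@1, H@1, I@1) gives peak 18: d1:18  d2:15  d3:5  d4:0.
Shift F→2, G→3, H→3.
Schedule D@1, E@1, F@2, G@3, H@3, I@1: d1:10  d2:9  d3:11  d4:8 — peak 11.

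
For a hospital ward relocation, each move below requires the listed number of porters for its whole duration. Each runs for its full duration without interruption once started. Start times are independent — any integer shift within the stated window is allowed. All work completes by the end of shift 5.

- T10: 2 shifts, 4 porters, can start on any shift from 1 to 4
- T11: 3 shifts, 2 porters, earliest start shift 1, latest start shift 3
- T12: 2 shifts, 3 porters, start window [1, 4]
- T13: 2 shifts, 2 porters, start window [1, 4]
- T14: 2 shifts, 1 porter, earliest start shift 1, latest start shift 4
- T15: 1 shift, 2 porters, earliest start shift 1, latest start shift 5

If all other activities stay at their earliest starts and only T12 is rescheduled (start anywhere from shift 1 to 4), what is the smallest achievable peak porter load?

11

T12@1: s1:14  s2:12  s3:2  s4:0  s5:0 → peak 14
T12@2: s1:11  s2:12  s3:5  s4:0  s5:0 → peak 12
T12@3: s1:11  s2:9  s3:5  s4:3  s5:0 → peak 11
T12@4: s1:11  s2:9  s3:2  s4:3  s5:3 → peak 11
Best is T12@3, peak 11.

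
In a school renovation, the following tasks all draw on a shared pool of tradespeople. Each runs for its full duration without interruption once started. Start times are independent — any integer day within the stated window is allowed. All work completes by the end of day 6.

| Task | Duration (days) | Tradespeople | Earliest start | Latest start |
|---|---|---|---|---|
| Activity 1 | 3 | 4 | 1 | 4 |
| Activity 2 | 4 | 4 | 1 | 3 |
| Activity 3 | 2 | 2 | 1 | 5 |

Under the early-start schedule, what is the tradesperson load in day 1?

At early start, day 1 has: Activity 1, Activity 2, Activity 3.
Demand: 4 + 4 + 2 = 10.

10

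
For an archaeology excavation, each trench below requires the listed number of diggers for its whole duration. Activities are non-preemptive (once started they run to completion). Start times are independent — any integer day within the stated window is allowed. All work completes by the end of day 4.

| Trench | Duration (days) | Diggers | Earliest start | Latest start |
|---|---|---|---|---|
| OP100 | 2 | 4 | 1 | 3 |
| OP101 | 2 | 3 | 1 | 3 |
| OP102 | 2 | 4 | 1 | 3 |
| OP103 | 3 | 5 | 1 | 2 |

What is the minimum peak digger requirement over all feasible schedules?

12

Early-start (OP100@1, OP101@1, OP102@1, OP103@1) gives peak 16: d1:16  d2:16  d3:5  d4:0.
Shift OP102→3.
Schedule OP100@1, OP101@1, OP102@3, OP103@1: d1:12  d2:12  d3:9  d4:4 — peak 12.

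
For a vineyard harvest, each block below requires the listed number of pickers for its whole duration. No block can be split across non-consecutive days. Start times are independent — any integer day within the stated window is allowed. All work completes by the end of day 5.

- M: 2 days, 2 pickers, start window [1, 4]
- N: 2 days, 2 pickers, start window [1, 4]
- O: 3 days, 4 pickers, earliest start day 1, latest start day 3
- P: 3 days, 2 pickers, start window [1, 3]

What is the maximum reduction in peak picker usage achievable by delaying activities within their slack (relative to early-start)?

Early-start peak: d1:10  d2:10  d3:6  d4:0  d5:0 ⇒ 10.
Leveled (M@1, N@1, O@3, P@1): d1:6  d2:6  d3:6  d4:4  d5:4 ⇒ 6.
Reduction 10 − 6 = 4.

4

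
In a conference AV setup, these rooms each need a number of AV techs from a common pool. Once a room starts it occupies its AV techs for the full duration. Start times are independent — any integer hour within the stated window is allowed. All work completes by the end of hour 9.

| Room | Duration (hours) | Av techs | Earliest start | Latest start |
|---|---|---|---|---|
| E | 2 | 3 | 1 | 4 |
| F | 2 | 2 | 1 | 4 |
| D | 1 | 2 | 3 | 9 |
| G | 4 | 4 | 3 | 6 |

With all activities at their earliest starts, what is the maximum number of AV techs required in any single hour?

Early-start schedule: E@1, F@1, D@3, G@3.
Load per hour: hour 1: 5, hour 2: 5, hour 3: 6, hour 4: 4, hour 5: 4, hour 6: 4, hour 7: 0, hour 8: 0, hour 9: 0.
Peak is 6.

6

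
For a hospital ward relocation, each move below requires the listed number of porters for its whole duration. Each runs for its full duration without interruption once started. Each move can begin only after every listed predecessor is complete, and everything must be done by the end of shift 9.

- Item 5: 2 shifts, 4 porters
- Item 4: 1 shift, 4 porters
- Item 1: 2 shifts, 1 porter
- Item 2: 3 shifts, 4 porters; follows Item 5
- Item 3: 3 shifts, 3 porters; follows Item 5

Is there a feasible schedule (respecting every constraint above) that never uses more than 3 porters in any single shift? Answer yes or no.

Total porter-shifts = 35; over 9 shifts the average is 35/9 > 3, so some shift must exceed 3.

no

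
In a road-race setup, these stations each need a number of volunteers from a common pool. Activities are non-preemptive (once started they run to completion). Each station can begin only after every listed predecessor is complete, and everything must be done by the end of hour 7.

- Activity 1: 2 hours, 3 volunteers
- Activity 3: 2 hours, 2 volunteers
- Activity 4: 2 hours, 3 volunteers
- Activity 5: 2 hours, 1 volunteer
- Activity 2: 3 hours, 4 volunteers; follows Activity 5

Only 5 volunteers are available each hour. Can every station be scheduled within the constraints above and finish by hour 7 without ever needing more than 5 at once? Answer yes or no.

yes

Schedule Activity 1@1, Activity 3@1, Activity 4@3, Activity 5@3, Activity 2@5: h1:5  h2:5  h3:4  h4:4  h5:4  h6:4  h7:4 — peak 5 ≤ 5.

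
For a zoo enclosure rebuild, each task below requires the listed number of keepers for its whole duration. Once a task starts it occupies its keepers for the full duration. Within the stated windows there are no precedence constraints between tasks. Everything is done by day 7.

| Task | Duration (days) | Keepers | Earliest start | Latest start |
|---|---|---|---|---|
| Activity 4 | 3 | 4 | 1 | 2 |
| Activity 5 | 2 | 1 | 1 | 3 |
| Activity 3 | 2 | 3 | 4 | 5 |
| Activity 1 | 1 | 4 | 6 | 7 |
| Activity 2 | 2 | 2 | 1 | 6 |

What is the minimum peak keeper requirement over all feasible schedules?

Early-start (Activity 4@1, Activity 5@1, Activity 3@4, Activity 1@6, Activity 2@1) gives peak 7: d1:7  d2:7  d3:4  d4:3  d5:3  d6:4  d7:0.
Shift Activity 2→4.
Schedule Activity 4@1, Activity 5@1, Activity 3@4, Activity 1@6, Activity 2@4: d1:5  d2:5  d3:4  d4:5  d5:5  d6:4  d7:0 — peak 5.

5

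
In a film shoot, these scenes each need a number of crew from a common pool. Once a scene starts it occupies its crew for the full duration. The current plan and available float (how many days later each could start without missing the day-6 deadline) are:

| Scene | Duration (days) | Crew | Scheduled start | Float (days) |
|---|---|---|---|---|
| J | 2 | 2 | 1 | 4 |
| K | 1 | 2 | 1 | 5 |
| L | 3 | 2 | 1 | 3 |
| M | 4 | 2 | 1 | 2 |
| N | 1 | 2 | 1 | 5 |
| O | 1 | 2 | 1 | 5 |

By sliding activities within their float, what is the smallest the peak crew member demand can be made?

4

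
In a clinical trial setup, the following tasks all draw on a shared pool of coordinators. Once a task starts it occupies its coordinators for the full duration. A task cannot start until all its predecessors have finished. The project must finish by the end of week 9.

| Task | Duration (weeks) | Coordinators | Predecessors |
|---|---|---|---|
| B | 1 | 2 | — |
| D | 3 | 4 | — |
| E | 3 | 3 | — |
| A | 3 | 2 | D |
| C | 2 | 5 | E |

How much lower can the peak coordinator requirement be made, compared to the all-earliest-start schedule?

4

Early-start peak: w1:9  w2:7  w3:7  w4:7  w5:7  w6:2  w7:0  w8:0  w9:0 ⇒ 9.
Leveled (B@1, D@2, E@5, A@5, C@8): w1:2  w2:4  w3:4  w4:4  w5:5  w6:5  w7:5  w8:5  w9:5 ⇒ 5.
Reduction 9 − 5 = 4.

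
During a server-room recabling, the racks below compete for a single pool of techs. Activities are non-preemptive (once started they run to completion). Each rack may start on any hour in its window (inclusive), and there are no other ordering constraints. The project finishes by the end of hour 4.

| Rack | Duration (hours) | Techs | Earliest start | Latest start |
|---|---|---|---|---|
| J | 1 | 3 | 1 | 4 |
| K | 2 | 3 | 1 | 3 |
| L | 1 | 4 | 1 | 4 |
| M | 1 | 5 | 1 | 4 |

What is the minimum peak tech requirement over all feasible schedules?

6

Early-start (J@1, K@1, L@1, M@1) gives peak 15: h1:15  h2:3  h3:0  h4:0.
Shift L→3, M→4.
Schedule J@1, K@1, L@3, M@4: h1:6  h2:3  h3:4  h4:5 — peak 6.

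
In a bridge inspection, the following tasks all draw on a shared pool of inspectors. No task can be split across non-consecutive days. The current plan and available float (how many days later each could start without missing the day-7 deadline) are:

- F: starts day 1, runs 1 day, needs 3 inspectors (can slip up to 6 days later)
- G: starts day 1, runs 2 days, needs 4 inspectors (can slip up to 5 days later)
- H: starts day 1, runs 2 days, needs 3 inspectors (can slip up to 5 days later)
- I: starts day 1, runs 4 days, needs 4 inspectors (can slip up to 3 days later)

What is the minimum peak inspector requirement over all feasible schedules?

Early-start (F@1, G@1, H@1, I@1) gives peak 14: d1:14  d2:11  d3:4  d4:4  d5:0  d6:0  d7:0.
Shift H→2, I→3.
Schedule F@1, G@1, H@2, I@3: d1:7  d2:7  d3:7  d4:4  d5:4  d6:4  d7:0 — peak 7.

7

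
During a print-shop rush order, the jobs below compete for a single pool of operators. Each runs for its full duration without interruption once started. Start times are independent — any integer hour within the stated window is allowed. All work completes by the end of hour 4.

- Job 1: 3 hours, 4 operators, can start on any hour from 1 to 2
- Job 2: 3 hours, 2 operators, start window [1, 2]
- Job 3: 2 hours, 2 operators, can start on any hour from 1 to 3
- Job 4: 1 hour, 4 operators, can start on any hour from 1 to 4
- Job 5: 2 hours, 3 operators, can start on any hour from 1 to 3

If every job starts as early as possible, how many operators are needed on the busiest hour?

15

Early-start schedule: Job 1@1, Job 2@1, Job 3@1, Job 4@1, Job 5@1.
Load per hour: hour 1: 15, hour 2: 11, hour 3: 6, hour 4: 0.
Peak is 15.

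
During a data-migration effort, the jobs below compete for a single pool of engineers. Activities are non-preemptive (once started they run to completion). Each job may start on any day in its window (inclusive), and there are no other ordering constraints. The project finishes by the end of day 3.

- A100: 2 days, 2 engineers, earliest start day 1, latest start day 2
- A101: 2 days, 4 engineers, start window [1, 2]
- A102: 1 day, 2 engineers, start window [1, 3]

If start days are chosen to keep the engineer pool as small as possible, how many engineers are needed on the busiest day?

6

Early-start (A100@1, A101@1, A102@1) gives peak 8: d1:8  d2:6  d3:0.
Shift A102→3.
Schedule A100@1, A101@1, A102@3: d1:6  d2:6  d3:2 — peak 6.
No arrangement of the 12 feasible schedules does better.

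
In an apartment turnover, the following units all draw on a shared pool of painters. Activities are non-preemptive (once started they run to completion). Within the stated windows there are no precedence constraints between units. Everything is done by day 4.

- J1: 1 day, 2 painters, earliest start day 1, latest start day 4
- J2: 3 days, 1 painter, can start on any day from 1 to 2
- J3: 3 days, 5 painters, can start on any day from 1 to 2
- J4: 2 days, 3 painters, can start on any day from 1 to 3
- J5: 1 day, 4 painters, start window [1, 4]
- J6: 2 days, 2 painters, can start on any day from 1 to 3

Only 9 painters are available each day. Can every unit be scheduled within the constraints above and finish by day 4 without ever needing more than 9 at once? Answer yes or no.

yes

Schedule J1@1, J2@1, J3@2, J4@3, J5@1, J6@1: d1:9  d2:8  d3:9  d4:8 — peak 9 ≤ 9.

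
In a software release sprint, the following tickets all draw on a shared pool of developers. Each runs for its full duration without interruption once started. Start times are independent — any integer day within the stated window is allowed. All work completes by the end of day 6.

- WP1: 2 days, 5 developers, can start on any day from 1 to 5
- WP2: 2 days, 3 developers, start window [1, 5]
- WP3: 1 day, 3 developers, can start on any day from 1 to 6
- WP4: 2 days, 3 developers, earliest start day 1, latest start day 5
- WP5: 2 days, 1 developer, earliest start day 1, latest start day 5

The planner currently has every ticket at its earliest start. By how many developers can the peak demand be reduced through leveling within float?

9

Early-start peak: d1:15  d2:12  d3:0  d4:0  d5:0  d6:0 ⇒ 15.
Leveled (WP1@1, WP2@3, WP3@3, WP4@4, WP5@1): d1:6  d2:6  d3:6  d4:6  d5:3  d6:0 ⇒ 6.
Reduction 15 − 6 = 9.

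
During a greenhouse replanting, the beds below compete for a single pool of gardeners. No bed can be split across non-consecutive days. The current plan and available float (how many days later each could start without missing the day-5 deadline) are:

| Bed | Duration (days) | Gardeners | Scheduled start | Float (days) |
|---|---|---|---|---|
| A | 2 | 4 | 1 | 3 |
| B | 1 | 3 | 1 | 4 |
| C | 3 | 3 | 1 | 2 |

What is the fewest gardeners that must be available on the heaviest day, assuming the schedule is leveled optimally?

Early-start (A@1, B@1, C@1) gives peak 10: d1:10  d2:7  d3:3  d4:0  d5:0.
Shift B→3, C→3.
Schedule A@1, B@3, C@3: d1:4  d2:4  d3:6  d4:3  d5:3 — peak 6.

6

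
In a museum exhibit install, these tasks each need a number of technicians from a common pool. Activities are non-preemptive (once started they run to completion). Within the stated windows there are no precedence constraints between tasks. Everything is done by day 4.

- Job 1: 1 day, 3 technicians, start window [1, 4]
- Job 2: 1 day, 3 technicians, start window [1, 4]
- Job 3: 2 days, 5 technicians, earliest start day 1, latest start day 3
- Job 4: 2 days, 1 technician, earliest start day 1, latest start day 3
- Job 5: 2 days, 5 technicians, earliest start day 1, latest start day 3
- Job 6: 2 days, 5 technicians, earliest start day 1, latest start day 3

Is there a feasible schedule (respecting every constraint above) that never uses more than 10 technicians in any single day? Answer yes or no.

yes

Schedule Job 1@1, Job 2@2, Job 3@1, Job 4@1, Job 5@3, Job 6@3: d1:9  d2:9  d3:10  d4:10 — peak 10 ≤ 10.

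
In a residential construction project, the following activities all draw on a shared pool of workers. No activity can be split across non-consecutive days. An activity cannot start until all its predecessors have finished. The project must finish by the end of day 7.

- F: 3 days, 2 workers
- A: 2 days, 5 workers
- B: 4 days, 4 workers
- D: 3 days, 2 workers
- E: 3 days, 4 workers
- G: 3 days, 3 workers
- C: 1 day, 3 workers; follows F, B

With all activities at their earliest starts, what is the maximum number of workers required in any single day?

20

Early-start schedule: F@1, A@1, B@1, D@1, E@1, G@1, C@5.
Load per day: day 1: 20, day 2: 20, day 3: 15, day 4: 4, day 5: 3, day 6: 0, day 7: 0.
Peak is 20.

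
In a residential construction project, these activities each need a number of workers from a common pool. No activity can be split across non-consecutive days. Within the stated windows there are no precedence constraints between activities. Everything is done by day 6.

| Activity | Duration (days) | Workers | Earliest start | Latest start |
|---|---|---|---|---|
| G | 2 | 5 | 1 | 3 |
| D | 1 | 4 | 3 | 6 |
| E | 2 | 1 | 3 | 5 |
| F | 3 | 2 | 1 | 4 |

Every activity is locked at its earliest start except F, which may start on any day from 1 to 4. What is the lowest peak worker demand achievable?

5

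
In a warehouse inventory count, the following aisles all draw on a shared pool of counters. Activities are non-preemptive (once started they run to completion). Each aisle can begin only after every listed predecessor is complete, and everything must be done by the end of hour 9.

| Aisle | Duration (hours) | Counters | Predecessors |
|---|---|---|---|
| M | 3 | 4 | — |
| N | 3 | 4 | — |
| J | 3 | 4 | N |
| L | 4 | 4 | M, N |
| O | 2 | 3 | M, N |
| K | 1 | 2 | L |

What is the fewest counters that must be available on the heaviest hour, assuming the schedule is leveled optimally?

Early-start (M@1, N@1, J@4, L@4, O@4, K@8) gives peak 11: h1:8  h2:8  h3:8  h4:11  h5:11  h6:8  h7:4  h8:2  h9:0.
Shift O→7.
Schedule M@1, N@1, J@4, L@4, O@7, K@8: h1:8  h2:8  h3:8  h4:8  h5:8  h6:8  h7:7  h8:5  h9:0 — peak 8.

8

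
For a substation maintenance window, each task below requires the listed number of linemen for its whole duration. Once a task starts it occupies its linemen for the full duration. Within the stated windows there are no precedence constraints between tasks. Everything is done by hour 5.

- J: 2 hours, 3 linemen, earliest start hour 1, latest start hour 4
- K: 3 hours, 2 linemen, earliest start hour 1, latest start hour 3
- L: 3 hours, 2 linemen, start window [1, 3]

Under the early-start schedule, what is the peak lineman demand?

Early-start schedule: J@1, K@1, L@1.
Load per hour: hour 1: 7, hour 2: 7, hour 3: 4, hour 4: 0, hour 5: 0.
Peak is 7.

7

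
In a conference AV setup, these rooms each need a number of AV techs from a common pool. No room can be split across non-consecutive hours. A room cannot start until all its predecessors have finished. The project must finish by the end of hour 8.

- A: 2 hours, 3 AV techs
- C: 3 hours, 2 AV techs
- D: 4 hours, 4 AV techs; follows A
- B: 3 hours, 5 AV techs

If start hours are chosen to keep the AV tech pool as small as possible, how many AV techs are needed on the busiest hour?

Early-start (A@1, C@1, D@3, B@1) gives peak 11: h1:10  h2:10  h3:11  h4:4  h5:4  h6:4  h7:0  h8:0.
Shift C→3, D→4.
Schedule A@1, C@3, D@4, B@1: h1:8  h2:8  h3:7  h4:6  h5:6  h6:4  h7:4  h8:0 — peak 8.

8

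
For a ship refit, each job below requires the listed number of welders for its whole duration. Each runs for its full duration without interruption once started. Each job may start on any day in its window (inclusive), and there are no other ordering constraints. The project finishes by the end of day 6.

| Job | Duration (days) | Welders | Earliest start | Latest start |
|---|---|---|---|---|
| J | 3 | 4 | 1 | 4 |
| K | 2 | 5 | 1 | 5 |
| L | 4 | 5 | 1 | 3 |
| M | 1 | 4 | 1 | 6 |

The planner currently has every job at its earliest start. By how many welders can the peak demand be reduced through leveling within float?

9

Early-start peak: d1:18  d2:14  d3:9  d4:5  d5:0  d6:0 ⇒ 18.
Leveled (J@1, K@1, L@3, M@4): d1:9  d2:9  d3:9  d4:9  d5:5  d6:5 ⇒ 9.
Reduction 18 − 9 = 9.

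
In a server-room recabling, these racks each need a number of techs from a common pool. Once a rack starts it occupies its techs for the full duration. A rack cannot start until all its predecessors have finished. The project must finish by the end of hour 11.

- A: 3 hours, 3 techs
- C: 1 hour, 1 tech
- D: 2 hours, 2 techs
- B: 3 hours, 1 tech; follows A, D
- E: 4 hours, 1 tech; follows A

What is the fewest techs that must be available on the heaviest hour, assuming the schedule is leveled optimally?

Early-start (A@1, C@1, D@1, B@4, E@4) gives peak 6: h1:6  h2:5  h3:3  h4:2  h5:2  h6:2  h7:1  h8:0  h9:0  h10:0  h11:0.
Shift C→4, D→4, B→6, E→5.
Schedule A@1, C@4, D@4, B@6, E@5: h1:3  h2:3  h3:3  h4:3  h5:3  h6:2  h7:2  h8:2  h9:0  h10:0  h11:0 — peak 3.

3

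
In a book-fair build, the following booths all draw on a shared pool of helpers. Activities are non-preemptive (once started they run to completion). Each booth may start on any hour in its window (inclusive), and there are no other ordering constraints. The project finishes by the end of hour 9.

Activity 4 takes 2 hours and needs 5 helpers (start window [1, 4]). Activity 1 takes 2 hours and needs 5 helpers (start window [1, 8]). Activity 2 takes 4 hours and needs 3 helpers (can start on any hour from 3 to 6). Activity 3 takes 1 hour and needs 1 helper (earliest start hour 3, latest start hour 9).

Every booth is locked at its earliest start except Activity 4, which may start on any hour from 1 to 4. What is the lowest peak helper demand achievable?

8

Activity 4@1: h1:10  h2:10  h3:4  h4:3  h5:3  h6:3  h7:0  h8:0  h9:0 → peak 10
Activity 4@2: h1:5  h2:10  h3:9  h4:3  h5:3  h6:3  h7:0  h8:0  h9:0 → peak 10
Activity 4@3: h1:5  h2:5  h3:9  h4:8  h5:3  h6:3  h7:0  h8:0  h9:0 → peak 9
Activity 4@4: h1:5  h2:5  h3:4  h4:8  h5:8  h6:3  h7:0  h8:0  h9:0 → peak 8
Best is Activity 4@4, peak 8.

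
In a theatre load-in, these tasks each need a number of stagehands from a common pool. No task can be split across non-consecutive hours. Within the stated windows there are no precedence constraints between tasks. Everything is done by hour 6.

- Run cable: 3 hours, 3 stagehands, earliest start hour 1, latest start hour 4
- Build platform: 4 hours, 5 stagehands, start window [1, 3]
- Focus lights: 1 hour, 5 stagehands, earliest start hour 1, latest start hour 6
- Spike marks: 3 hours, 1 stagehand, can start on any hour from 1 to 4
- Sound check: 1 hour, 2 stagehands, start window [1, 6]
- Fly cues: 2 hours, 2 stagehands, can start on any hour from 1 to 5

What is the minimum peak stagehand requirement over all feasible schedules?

Early-start (Run cable@1, Build platform@1, Focus lights@1, Spike marks@1, Sound check@1, Fly cues@1) gives peak 18: h1:18  h2:11  h3:9  h4:5  h5:0  h6:0.
Shift Focus lights→5, Spike marks→4, Sound check→4, Fly cues→5.
Schedule Run cable@1, Build platform@1, Focus lights@5, Spike marks@4, Sound check@4, Fly cues@5: h1:8  h2:8  h3:8  h4:8  h5:8  h6:3 — peak 8.
Total stagehand-hours = 43 over 6 hours ⇒ peak ≥ ⌈43/6⌉ = 8, so 8 is optimal.

8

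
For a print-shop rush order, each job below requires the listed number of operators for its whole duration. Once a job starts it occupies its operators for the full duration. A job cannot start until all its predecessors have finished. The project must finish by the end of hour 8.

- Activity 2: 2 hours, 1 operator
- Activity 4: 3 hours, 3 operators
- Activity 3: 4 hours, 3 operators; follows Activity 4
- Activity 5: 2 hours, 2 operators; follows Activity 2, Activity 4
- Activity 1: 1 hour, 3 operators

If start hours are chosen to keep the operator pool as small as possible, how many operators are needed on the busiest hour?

5

Early-start (Activity 2@1, Activity 4@1, Activity 3@4, Activity 5@4, Activity 1@1) gives peak 7: h1:7  h2:4  h3:3  h4:5  h5:5  h6:3  h7:3  h8:0.
Shift Activity 1→8.
Schedule Activity 2@1, Activity 4@1, Activity 3@4, Activity 5@4, Activity 1@8: h1:4  h2:4  h3:3  h4:5  h5:5  h6:3  h7:3  h8:3 — peak 5.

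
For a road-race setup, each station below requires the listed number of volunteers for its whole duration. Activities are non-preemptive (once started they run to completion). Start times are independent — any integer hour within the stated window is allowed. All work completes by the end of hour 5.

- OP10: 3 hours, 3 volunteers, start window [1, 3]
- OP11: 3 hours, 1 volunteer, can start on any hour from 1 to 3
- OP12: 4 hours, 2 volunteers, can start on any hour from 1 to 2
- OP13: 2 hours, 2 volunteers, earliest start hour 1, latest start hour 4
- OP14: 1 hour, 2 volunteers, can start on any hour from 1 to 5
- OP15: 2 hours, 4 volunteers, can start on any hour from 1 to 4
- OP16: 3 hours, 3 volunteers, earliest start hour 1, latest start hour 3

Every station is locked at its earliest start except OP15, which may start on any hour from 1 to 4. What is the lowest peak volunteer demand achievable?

OP15@1: h1:17  h2:15  h3:9  h4:2  h5:0 → peak 17
OP15@2: h1:13  h2:15  h3:13  h4:2  h5:0 → peak 15
OP15@3: h1:13  h2:11  h3:13  h4:6  h5:0 → peak 13
OP15@4: h1:13  h2:11  h3:9  h4:6  h5:4 → peak 13
Best is OP15@3, peak 13.

13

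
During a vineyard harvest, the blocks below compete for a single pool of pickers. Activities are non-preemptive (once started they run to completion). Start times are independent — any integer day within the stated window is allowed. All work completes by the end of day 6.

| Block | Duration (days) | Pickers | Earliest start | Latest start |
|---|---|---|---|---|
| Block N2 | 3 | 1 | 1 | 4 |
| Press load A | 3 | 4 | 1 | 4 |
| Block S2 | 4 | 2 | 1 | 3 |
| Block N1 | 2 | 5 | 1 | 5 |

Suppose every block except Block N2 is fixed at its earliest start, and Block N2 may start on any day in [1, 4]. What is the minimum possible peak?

11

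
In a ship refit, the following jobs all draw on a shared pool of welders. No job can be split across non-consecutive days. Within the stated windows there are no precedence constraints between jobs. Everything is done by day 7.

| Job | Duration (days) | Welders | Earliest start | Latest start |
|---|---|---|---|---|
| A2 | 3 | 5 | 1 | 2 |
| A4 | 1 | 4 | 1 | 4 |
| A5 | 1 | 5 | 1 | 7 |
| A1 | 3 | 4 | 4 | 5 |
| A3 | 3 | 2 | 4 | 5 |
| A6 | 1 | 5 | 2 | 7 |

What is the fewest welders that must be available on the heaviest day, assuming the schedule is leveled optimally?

Early-start (A2@1, A4@1, A5@1, A1@4, A3@4, A6@2) gives peak 14: d1:14  d2:10  d3:5  d4:6  d5:6  d6:6  d7:0.
Shift A5→4, A3→5, A6→7.
Schedule A2@1, A4@1, A5@4, A1@4, A3@5, A6@7: d1:9  d2:5  d3:5  d4:9  d5:6  d6:6  d7:7 — peak 9.

9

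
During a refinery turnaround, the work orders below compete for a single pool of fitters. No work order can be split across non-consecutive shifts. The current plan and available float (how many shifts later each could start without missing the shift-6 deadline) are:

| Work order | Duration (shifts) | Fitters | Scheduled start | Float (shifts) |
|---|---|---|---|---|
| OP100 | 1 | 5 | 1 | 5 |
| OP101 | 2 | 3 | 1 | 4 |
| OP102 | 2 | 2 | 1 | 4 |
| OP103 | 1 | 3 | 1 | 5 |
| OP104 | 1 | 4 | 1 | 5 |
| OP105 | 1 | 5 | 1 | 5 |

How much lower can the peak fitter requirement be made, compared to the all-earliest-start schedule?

Early-start peak: s1:22  s2:5  s3:0  s4:0  s5:0  s6:0 ⇒ 22.
Leveled (OP100@1, OP101@2, OP102@2, OP103@4, OP104@5, OP105@6): s1:5  s2:5  s3:5  s4:3  s5:4  s6:5 ⇒ 5.
Reduction 22 − 5 = 17.

17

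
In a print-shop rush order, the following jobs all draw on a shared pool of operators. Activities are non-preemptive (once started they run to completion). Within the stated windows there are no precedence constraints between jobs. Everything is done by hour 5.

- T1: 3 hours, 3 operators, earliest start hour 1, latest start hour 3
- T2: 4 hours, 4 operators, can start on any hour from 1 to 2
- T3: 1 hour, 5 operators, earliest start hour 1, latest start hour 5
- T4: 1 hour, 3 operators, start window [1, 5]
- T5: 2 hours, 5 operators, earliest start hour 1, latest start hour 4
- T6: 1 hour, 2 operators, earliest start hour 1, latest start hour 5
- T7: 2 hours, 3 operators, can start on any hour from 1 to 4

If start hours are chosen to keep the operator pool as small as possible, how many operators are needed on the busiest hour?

11

Early-start (T1@1, T2@1, T3@1, T4@1, T5@1, T6@1, T7@1) gives peak 25: h1:25  h2:15  h3:7  h4:4  h5:0.
Shift T3→5, T5→4, T6→4, T7→2.
Schedule T1@1, T2@1, T3@5, T4@1, T5@4, T6@4, T7@2: h1:10  h2:10  h3:10  h4:11  h5:10 — peak 11.
Total operator-hours = 51 over 5 hours ⇒ peak ≥ ⌈51/5⌉ = 11, so 11 is optimal.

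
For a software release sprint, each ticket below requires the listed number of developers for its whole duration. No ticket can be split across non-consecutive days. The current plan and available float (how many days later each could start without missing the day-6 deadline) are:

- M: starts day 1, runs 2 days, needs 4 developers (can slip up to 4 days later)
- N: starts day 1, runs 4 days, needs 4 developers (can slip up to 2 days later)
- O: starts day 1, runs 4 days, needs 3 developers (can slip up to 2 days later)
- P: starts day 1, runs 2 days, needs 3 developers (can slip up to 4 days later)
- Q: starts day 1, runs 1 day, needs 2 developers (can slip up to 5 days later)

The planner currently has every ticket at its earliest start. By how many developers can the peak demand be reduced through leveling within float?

8

Early-start peak: d1:16  d2:14  d3:7  d4:7  d5:0  d6:0 ⇒ 16.
Leveled (M@1, N@1, O@3, P@5, Q@5): d1:8  d2:8  d3:7  d4:7  d5:8  d6:6 ⇒ 8.
Reduction 16 − 8 = 8.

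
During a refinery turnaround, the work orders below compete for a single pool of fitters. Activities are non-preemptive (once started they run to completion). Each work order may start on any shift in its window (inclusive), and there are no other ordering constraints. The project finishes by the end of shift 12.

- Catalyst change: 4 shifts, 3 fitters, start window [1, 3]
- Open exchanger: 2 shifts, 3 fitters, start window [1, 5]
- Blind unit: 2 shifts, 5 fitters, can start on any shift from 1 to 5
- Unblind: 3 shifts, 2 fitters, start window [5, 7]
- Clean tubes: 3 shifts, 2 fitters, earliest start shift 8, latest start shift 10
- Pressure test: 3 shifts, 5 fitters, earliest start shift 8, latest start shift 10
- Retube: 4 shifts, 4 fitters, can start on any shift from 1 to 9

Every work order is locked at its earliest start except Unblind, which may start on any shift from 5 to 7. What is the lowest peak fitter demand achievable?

Unblind@5: s1:15  s2:15  s3:7  s4:7  s5:2  s6:2  s7:2  s8:7  s9:7  s10:7  s11:0  s12:0 → peak 15
Unblind@6: s1:15  s2:15  s3:7  s4:7  s5:0  s6:2  s7:2  s8:9  s9:7  s10:7  s11:0  s12:0 → peak 15
Unblind@7: s1:15  s2:15  s3:7  s4:7  s5:0  s6:0  s7:2  s8:9  s9:9  s10:7  s11:0  s12:0 → peak 15
Best is Unblind@5, peak 15.

15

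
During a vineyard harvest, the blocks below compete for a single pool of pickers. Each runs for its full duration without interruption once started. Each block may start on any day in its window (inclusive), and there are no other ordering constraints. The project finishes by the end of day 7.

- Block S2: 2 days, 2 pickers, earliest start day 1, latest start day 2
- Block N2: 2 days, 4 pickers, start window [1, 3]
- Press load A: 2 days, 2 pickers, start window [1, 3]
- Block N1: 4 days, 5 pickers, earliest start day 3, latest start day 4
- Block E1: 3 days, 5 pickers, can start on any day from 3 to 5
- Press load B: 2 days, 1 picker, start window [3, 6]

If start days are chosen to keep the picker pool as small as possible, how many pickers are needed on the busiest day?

10

Early-start (Block S2@1, Block N2@1, Press load A@1, Block N1@3, Block E1@3, Press load B@3) gives peak 11: d1:8  d2:8  d3:11  d4:11  d5:10  d6:5  d7:0.
Shift Press load B→6.
Schedule Block S2@1, Block N2@1, Press load A@1, Block N1@3, Block E1@3, Press load B@6: d1:8  d2:8  d3:10  d4:10  d5:10  d6:6  d7:1 — peak 10.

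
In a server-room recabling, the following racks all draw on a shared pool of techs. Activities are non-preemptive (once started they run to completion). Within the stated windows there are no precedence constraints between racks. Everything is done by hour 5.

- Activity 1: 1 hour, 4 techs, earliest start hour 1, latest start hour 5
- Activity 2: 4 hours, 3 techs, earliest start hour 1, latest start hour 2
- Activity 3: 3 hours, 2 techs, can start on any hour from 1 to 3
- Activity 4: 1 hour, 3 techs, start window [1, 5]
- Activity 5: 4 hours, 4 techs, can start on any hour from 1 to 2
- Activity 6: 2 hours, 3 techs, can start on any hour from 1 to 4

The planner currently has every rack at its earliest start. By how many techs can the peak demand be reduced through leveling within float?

9

Early-start peak: h1:19  h2:12  h3:9  h4:7  h5:0 ⇒ 19.
Leveled (Activity 1@1, Activity 2@1, Activity 3@1, Activity 4@5, Activity 5@2, Activity 6@4): h1:9  h2:9  h3:9  h4:10  h5:10 ⇒ 10.
Reduction 19 − 10 = 9.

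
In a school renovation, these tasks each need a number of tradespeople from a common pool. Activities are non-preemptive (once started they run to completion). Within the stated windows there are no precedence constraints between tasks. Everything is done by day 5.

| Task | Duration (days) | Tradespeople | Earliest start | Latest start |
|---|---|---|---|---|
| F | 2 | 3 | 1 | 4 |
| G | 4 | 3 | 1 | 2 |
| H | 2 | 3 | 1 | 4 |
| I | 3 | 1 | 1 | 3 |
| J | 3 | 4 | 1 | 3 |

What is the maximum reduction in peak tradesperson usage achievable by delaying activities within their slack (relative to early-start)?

Early-start peak: d1:14  d2:14  d3:8  d4:3  d5:0 ⇒ 14.
Leveled (F@1, G@1, H@1, I@3, J@3): d1:9  d2:9  d3:8  d4:8  d5:5 ⇒ 9.
Reduction 14 − 9 = 5.

5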